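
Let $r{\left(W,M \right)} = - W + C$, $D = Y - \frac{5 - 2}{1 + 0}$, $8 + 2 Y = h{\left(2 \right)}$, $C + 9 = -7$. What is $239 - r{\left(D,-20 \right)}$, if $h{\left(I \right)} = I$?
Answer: $249$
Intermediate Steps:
$C = -16$ ($C = -9 - 7 = -16$)
$Y = -3$ ($Y = -4 + \frac{1}{2} \cdot 2 = -4 + 1 = -3$)
$D = -6$ ($D = -3 - \frac{5 - 2}{1 + 0} = -3 - \frac{3}{1} = -3 - 3 \cdot 1 = -3 - 3 = -6$)
$r{\left(W,M \right)} = -16 - W$ ($r{\left(W,M \right)} = - W - 16 = -16 - W$)
$239 - r{\left(D,-20 \right)} = 239 - \left(-16 - -6\right) = 239 - \left(-16 + 6\right) = 239 - -10 = 239 + 10 = 249$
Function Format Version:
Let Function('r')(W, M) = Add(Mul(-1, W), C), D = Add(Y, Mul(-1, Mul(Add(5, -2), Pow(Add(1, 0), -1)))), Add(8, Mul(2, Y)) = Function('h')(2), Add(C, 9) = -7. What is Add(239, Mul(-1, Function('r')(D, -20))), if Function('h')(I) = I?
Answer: 249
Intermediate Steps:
C = -16 (C = Add(-9, -7) = -16)
Y = -3 (Y = Add(-4, Mul(Rational(1, 2), 2)) = Add(-4, 1) = -3)
D = -6 (D = Add(-3, Mul(-1, Mul(Add(5, -2), Pow(Add(1, 0), -1)))) = Add(-3, Mul(-1, Mul(3, Pow(1, -1)))) = Add(-3, Mul(-1, Mul(3, 1))) = Add(-3, Mul(-1, 3)) = Add(-3, -3) = -6)
Function('r')(W, M) = Add(-16, Mul(-1, W)) (Function('r')(W, M) = Add(Mul(-1, W), -16) = Add(-16, Mul(-1, W)))
Add(239, Mul(-1, Function('r')(D, -20))) = Add(239, Mul(-1, Add(-16, Mul(-1, -6)))) = Add(239, Mul(-1, Add(-16, 6))) = Add(239, Mul(-1, -10)) = Add(239, 10) = 249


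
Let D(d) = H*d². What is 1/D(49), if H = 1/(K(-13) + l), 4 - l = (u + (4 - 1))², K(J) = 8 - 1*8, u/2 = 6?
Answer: -221/2401 ≈ -0.092045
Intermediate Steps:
u = 12 (u = 2*6 = 12)
K(J) = 0 (K(J) = 8 - 8 = 0)
l = -221 (l = 4 - (12 + (4 - 1))² = 4 - (12 + 3)² = 4 - 1*15² = 4 - 1*225 = 4 - 225 = -221)
H = -1/221 (H = 1/(0 - 221) = 1/(-221) = -1/221 ≈ -0.0045249)
D(d) = -d²/221
1/D(49) = 1/(-1/221*49²) = 1/(-1/221*2401) = 1/(-2401/221) = -221/2401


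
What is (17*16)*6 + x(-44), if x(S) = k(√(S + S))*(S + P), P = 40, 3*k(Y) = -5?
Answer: 4916/3 ≈ 1638.7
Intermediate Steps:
k(Y) = -5/3 (k(Y) = (⅓)*(-5) = -5/3)
x(S) = -200/3 - 5*S/3 (x(S) = -5*(S + 40)/3 = -5*(40 + S)/3 = -200/3 - 5*S/3)
(17*16)*6 + x(-44) = (17*16)*6 + (-200/3 - 5/3*(-44)) = 272*6 + (-200/3 + 220/3) = 1632 + 20/3 = 4916/3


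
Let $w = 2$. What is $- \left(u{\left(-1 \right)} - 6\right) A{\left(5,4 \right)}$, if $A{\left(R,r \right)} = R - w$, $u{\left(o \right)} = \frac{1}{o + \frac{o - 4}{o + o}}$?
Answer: $16$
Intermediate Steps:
$u{\left(o \right)} = \frac{1}{o + \frac{-4 + o}{2 o}}$
$A{\left(R,r \right)} = -2 + R$ ($A{\left(R,r \right)} = R - 2 = -2 + R$)
$- \left(u{\left(-1 \right)} - 6\right) A{\left(5,4 \right)} = - \left(2 \left(-1\right) \frac{1}{-4 - 1 + 2 \left(-1\right)^{2}} - 6\right) \left(-2 + 5\right) = - \left(2 \left(-1\right) \frac{1}{-4 - 1 + 2 \cdot 1} - 6\right) 3 = - \left(2 \left(-1\right) \frac{1}{-4 - 1 + 2} - 6\right) 3 = - \left(2 \left(-1\right) \frac{1}{-3} - 6\right) 3 = - \left(2 \left(-1\right) \left(- \frac{1}{3}\right) - 6\right) 3 = - \left(\frac{2}{3} - 6\right) 3 = - \frac{\left(-16\right) 3}{3} = \left(-1\right) \left(-16\right) = 16$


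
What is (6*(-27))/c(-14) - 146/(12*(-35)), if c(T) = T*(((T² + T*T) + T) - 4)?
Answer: 7433/19635 ≈ 0.37856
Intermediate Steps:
c(T) = T*(-4 + T + 2*T²) (c(T) = T*(((T² + T²) + T) - 4) = T*((2*T² + T) - 4) = T*((T + 2*T²) - 4) = T*(-4 + T + 2*T²))
(6*(-27))/c(-14) - 146/(12*(-35)) = (6*(-27))/((-14*(-4 - 14 + 2*(-14)²))) - 146/(12*(-35)) = -162*(-1/(14*(-4 - 14 + 2*196))) - 146/(-420) = -162*(-1/(14*(-4 - 14 + 392))) - 146*(-1/420) = -162/((-14*374)) + 73/210 = -162/(-5236) + 73/210 = -162*(-1/5236) + 73/210 = 81/2618 + 73/210 = 7433/19635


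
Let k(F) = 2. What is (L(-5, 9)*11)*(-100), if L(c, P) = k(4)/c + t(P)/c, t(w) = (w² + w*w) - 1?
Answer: 35860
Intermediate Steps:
t(w) = -1 + 2*w² (t(w) = (w² + w²) - 1 = 2*w² - 1 = -1 + 2*w²)
L(c, P) = 2/c + (-1 + 2*P²)/c
(L(-5, 9)*11)*(-100) = (((1 + 2*9²)/(-5))*11)*(-100) = (-(1 + 2*81)/5*11)*(-100) = (-(1 + 162)/5*11)*(-100) = (-⅕*163*11)*(-100) = -163/5*11*(-100) = -1793/5*(-100) = 35860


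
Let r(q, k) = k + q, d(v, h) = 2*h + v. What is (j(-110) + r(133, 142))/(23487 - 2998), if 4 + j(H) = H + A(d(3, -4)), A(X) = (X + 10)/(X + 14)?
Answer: 1454/184401 ≈ 0.0078850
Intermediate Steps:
d(v, h) = v + 2*h
A(X) = (10 + X)/(14 + X)
j(H) = -31/9 + H (j(H) = -4 + (H + (10 + (3 + 2*(-4)))/(14 + (3 + 2*(-4)))) = -4 + (H + (10 + (3 - 8))/(14 + (3 - 8))) = -4 + (H + (10 - 5)/(14 - 5)) = -4 + (H + 5/9) = -4 + (5/9 + H) = -31/9 + H)
(j(-110) + r(133, 142))/(23487 - 2998) = ((-31/9 - 110) + (142 + 133))/(23487 - 2998) = (-1021/9 + 275)/20489 = (1454/9)*(1/20489) = 1454/184401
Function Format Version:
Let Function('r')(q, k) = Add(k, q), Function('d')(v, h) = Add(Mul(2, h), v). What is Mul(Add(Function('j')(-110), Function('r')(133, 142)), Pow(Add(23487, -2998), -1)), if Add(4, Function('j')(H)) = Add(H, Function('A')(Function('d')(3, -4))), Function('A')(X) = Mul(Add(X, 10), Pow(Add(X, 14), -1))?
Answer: Rational(1454, 184401) ≈ 0.0078850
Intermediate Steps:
Function('d')(v, h) = Add(v, Mul(2, h))
Function('A')(X) = Mul(Pow(Add(14, X), -1), Add(10, X)) (Function('A')(X) = Mul(Add(10, X), Pow(Add(14, X), -1)) = Mul(Pow(Add(14, X), -1), Add(10, X)))
Function('j')(H) = Add(Rational(-31, 9), H) (Function('j')(H) = Add(-4, Add(H, Mul(Pow(Add(14, Add(3, Mul(2, -4))), -1), Add(10, Add(3, Mul(2, -4)))))) = Add(-4, Add(H, Mul(Pow(Add(14, Add(3, -8)), -1), Add(10, Add(3, -8))))) = Add(-4, Add(H, Mul(Pow(Add(14, -5), -1), Add(10, -5)))) = Add(-4, Add(H, Mul(Pow(9, -1), 5))) = Add(-4, Add(H, Mul(Rational(1, 9), 5))) = Add(-4, Add(H, Rational(5, 9))) = Add(-4, Add(Rational(5, 9), H)) = Add(Rational(-31, 9), H))
Mul(Add(Function('j')(-110), Function('r')(133, 142)), Pow(Add(23487, -2998), -1)) = Mul(Add(Add(Rational(-31, 9), -110), Add(142, 133)), Pow(Add(23487, -2998), -1)) = Mul(Add(Rational(-1021, 9), 275), Pow(20489, -1)) = Mul(Rational(1454, 9), Rational(1, 20489)) = Rational(1454, 184401)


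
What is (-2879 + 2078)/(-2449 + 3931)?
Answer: -267/494 ≈ -0.54049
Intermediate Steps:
(-2879 + 2078)/(-2449 + 3931) = -801/1482 = -801*1/1482 = -267/494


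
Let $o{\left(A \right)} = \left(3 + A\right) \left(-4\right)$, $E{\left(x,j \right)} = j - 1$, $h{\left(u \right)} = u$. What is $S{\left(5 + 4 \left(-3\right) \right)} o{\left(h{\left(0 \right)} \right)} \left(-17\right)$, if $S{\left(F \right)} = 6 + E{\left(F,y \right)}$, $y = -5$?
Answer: $0$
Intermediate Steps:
$E{\left(x,j \right)} = -1 + j$ ($E{\left(x,j \right)} = j - 1 = -1 + j$)
$o{\left(A \right)} = -12 - 4 A$
$S{\left(F \right)} = 0$ ($S{\left(F \right)} = 6 - 6 = 0$)
$S{\left(5 + 4 \left(-3\right) \right)} o{\left(h{\left(0 \right)} \right)} \left(-17\right) = 0 \left(-12 - 0\right) \left(-17\right) = 0 \left(-12 + 0\right) \left(-17\right) = 0 \left(-12\right) \left(-17\right) = 0 \left(-17\right) = 0$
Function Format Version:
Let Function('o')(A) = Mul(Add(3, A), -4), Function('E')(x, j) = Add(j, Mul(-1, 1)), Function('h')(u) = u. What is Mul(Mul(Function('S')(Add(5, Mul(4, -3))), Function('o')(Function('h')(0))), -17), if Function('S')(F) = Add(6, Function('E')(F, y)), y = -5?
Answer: 0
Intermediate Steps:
Function('E')(x, j) = Add(-1, j) (Function('E')(x, j) = Add(j, -1) = Add(-1, j))
Function('o')(A) = Add(-12, Mul(-4, A))
Function('S')(F) = 0 (Function('S')(F) = Add(6, Add(-1, -5)) = Add(6, -6) = 0)
Mul(Mul(Function('S')(Add(5, Mul(4, -3))), Function('o')(Function('h')(0))), -17) = Mul(Mul(0, Add(-12, Mul(-4, 0))), -17) = Mul(Mul(0, Add(-12, 0)), -17) = Mul(Mul(0, -12), -17) = Mul(0, -17) = 0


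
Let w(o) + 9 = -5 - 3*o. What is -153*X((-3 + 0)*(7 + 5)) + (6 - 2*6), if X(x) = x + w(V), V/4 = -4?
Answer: 300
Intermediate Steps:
V = -16 (V = 4*(-4) = -16)
w(o) = -14 - 3*o (w(o) = -9 + (-5 - 3*o) = -14 - 3*o)
X(x) = 34 + x (X(x) = x + (-14 - 3*(-16)) = x + (-14 + 48) = x + 34 = 34 + x)
-153*X((-3 + 0)*(7 + 5)) + (6 - 2*6) = -153*(34 + (-3 + 0)*(7 + 5)) + (6 - 2*6) = -153*(34 - 3*12) + (6 - 12) = -153*(34 - 36) - 6 = -153*(-2) - 6 = 306 - 6 = 300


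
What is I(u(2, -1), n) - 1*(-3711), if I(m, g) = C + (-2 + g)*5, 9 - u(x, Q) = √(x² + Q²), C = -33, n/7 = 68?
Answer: 6048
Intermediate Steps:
n = 476 (n = 7*68 = 476)
u(x, Q) = 9 - √(Q² + x²) (u(x, Q) = 9 - √(x² + Q²) = 9 - √(Q² + x²))
I(m, g) = -43 + 5*g (I(m, g) = -33 + (-2 + g)*5 = -33 + (-10 + 5*g) = -43 + 5*g)
I(u(2, -1), n) - 1*(-3711) = (-43 + 5*476) - 1*(-3711) = (-43 + 2380) + 3711 = 2337 + 3711 = 6048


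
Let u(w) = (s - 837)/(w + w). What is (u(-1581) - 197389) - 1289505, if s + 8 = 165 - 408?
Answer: -138281110/93 ≈ -1.4869e+6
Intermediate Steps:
s = -251 (s = -8 + (165 - 408) = -8 - 243 = -251)
u(w) = -544/w (u(w) = (-251 - 837)/(w + w) = -1088*1/(2*w) = -544/w)
(u(-1581) - 197389) - 1289505 = (-544/(-1581) - 197389) - 1289505 = (-544*(-1/1581) - 197389) - 1289505 = (32/93 - 197389) - 1289505 = -18357145/93 - 1289505 = -138281110/93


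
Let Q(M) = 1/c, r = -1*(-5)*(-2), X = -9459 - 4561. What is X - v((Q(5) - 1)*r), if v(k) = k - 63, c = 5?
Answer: -13965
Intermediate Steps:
X = -14020
r = -10 (r = 5*(-2) = -10)
Q(M) = ⅕ (Q(M) = 1/5 = ⅕)
v(k) = -63 + k
X - v((Q(5) - 1)*r) = -14020 - (-63 + (⅕ - 1)*(-10)) = -14020 - (-63 - ⅘*(-10)) = -14020 - (-63 + 8) = -14020 - 1*(-55) = -14020 + 55 = -13965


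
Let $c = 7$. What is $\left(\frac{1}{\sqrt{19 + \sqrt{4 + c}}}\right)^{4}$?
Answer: $\frac{1}{\left(19 + \sqrt{11}\right)^{2}} \approx 0.0020079$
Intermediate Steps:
$\left(\frac{1}{\sqrt{19 + \sqrt{4 + c}}}\right)^{4} = \left(\frac{1}{\sqrt{19 + \sqrt{4 + 7}}}\right)^{4} = \left(\frac{1}{\sqrt{19 + \sqrt{11}}}\right)^{4} = \frac{1}{\left(19 + \sqrt{11}\right)^{2}}$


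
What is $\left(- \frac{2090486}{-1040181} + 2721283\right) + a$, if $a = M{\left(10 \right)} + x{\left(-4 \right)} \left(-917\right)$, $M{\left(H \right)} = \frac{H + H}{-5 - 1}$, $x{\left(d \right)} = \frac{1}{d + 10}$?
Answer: $\frac{5660933042219}{2080362} \approx 2.7211 \cdot 10^{6}$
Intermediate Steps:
$x{\left(d \right)} = \frac{1}{10 + d}$
$M{\left(H \right)} = - \frac{H}{3}$ ($M{\left(H \right)} = \frac{2 H}{-6} = 2 H \left(- \frac{1}{6}\right) = - \frac{H}{3}$)
$a = - \frac{937}{6}$ ($a = \left(- \frac{1}{3}\right) 10 + \frac{1}{10 - 4} \left(-917\right) = - \frac{10}{3} + \frac{1}{6} \left(-917\right) = - \frac{10}{3} - \frac{917}{6} = - \frac{937}{6} \approx -156.17$)
$\left(- \frac{2090486}{-1040181} + 2721283\right) + a = \left(- \frac{2090486}{-1040181} + 2721283\right) - \frac{937}{6} = \left(\left(-2090486\right) \left(- \frac{1}{1040181}\right) + 2721283\right) - \frac{937}{6} = \left(\frac{2090486}{1040181} + 2721283\right) - \frac{937}{6} = \frac{2830628962709}{1040181} - \frac{937}{6} = \frac{5660933042219}{2080362}$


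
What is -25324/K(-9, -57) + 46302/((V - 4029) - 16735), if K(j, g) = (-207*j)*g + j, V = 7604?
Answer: -57300107/17469900 ≈ -3.2799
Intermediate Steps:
K(j, g) = j - 207*g*j (K(j, g) = -207*g*j + j = j - 207*g*j)
-25324/K(-9, -57) + 46302/((V - 4029) - 16735) = -25324*(-1/(9*(1 - 207*(-57)))) + 46302/((7604 - 4029) - 16735) = -25324*(-1/(9*(1 + 11799))) + 46302/(3575 - 16735) = -25324/((-9*11800)) + 46302/(-13160) = -25324/(-106200) + 46302*(-1/13160) = -25324*(-1/106200) - 23151/6580 = 6331/26550 - 23151/6580 = -57300107/17469900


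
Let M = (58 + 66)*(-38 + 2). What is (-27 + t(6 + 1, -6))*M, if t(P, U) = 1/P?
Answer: 839232/7 ≈ 1.1989e+5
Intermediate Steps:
M = -4464 (M = 124*(-36) = -4464)
(-27 + t(6 + 1, -6))*M = (-27 + 1/(6 + 1))*(-4464) = (-27 + 1/7)*(-4464) = (-27 + ⅐)*(-4464) = -188/7*(-4464) = 839232/7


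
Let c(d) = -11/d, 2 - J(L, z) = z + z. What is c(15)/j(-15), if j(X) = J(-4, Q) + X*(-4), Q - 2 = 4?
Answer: -11/750 ≈ -0.014667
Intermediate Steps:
Q = 6 (Q = 2 + 4 = 6)
J(L, z) = 2 - 2*z (J(L, z) = 2 - (z + z) = 2 - 2*z)
j(X) = -10 - 4*X (j(X) = (2 - 2*6) + X*(-4) = (2 - 12) - 4*X = -10 - 4*X)
c(15)/j(-15) = (-11/15)/(-10 - 4*(-15)) = (-11*1/15)/(-10 + 60) = -11/15/50 = -11/15*1/50 = -11/750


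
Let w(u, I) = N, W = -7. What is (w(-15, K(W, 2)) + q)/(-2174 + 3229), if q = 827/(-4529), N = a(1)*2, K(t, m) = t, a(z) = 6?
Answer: 53521/4778095 ≈ 0.011201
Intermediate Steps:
N = 12 (N = 6*2 = 12)
w(u, I) = 12
q = -827/4529 (q = 827*(-1/4529) = -827/4529 ≈ -0.18260)
(w(-15, K(W, 2)) + q)/(-2174 + 3229) = (12 - 827/4529)/(-2174 + 3229) = (53521/4529)/1055 = (53521/4529)*(1/1055) = 53521/4778095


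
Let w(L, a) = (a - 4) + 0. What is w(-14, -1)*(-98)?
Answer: 490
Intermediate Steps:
w(L, a) = -4 + a (w(L, a) = (-4 + a) + 0 = -4 + a)
w(-14, -1)*(-98) = (-4 - 1)*(-98) = -5*(-98) = 490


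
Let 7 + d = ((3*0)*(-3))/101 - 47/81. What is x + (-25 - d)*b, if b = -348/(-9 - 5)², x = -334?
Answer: -400963/1323 ≈ -303.07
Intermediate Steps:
b = -87/49 (b = -348/((-14)²) = -348/196 = -348*1/196 = -87/49 ≈ -1.7755)
d = -614/81 (d = -7 + (((3*0)*(-3))/101 - 47/81) = -7 + ((0*(-3))*(1/101) - 47*1/81) = -7 + (0*(1/101) - 47/81) = -7 + (0 - 47/81) = -7 - 47/81 = -614/81 ≈ -7.5802)
x + (-25 - d)*b = -334 + (-25 - 1*(-614/81))*(-87/49) = -334 + (-25 + 614/81)*(-87/49) = -334 - 1411/81*(-87/49) = -334 + 40919/1323 = -400963/1323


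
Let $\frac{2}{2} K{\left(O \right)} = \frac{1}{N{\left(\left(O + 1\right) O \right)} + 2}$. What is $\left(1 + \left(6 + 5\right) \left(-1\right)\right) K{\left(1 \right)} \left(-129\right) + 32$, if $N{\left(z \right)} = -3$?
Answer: $-1258$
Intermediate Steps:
$K{\left(O \right)} = -1$ ($K{\left(O \right)} = \frac{1}{-3 + 2} = \frac{1}{-1} = -1$)
$\left(1 + \left(6 + 5\right) \left(-1\right)\right) K{\left(1 \right)} \left(-129\right) + 32 = \left(1 + \left(6 + 5\right) \left(-1\right)\right) \left(-1\right) \left(-129\right) + 32 = \left(1 + 11 \left(-1\right)\right) \left(-1\right) \left(-129\right) + 32 = \left(1 - 11\right) \left(-1\right) \left(-129\right) + 32 = \left(-10\right) \left(-1\right) \left(-129\right) + 32 = 10 \left(-129\right) + 32 = -1290 + 32 = -1258$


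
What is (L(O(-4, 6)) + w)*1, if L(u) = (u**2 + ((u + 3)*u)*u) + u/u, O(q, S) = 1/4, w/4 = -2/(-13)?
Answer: 1565/832 ≈ 1.8810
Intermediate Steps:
w = 8/13 (w = 4*(-2/(-13)) = 4*(-2*(-1/13)) = 4*(2/13) = 8/13 ≈ 0.61539)
O(q, S) = 1/4
L(u) = 1 + u**2 + u**2*(3 + u) (L(u) = (u**2 + ((3 + u)*u)*u) + 1 = (u**2 + (u*(3 + u))*u) + 1 = (u**2 + u**2*(3 + u)) + 1 = 1 + u**2 + u**2*(3 + u))
(L(O(-4, 6)) + w)*1 = ((1 + (1/4)**3 + 4*(1/4)**2) + 8/13)*1 = ((1 + 1/64 + 4*(1/16)) + 8/13)*1 = ((1 + 1/64 + 1/4) + 8/13)*1 = (81/64 + 8/13)*1 = (1565/832)*1 = 1565/832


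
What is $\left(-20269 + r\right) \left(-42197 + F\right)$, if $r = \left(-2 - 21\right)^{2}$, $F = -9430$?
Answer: $1019116980$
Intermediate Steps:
$r = 529$ ($r = \left(-23\right)^{2} = 529$)
$\left(-20269 + r\right) \left(-42197 + F\right) = \left(-20269 + 529\right) \left(-42197 - 9430\right) = \left(-19740\right) \left(-51627\right) = 1019116980$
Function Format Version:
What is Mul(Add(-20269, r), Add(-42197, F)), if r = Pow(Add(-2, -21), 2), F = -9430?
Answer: 1019116980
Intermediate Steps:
r = 529 (r = Pow(-23, 2) = 529)
Mul(Add(-20269, r), Add(-42197, F)) = Mul(Add(-20269, 529), Add(-42197, -9430)) = Mul(-19740, -51627) = 1019116980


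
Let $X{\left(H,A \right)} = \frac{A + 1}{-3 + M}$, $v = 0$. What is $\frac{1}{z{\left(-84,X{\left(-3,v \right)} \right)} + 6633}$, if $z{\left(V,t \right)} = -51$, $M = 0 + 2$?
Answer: $\frac{1}{6582} \approx 0.00015193$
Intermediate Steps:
$M = 2$
$X{\left(H,A \right)} = -1 - A$ ($X{\left(H,A \right)} = \frac{A + 1}{-3 + 2} = \frac{1 + A}{-1} = \left(1 + A\right) \left(-1\right) = -1 - A$)
$\frac{1}{z{\left(-84,X{\left(-3,v \right)} \right)} + 6633} = \frac{1}{-51 + 6633} = \frac{1}{6582}$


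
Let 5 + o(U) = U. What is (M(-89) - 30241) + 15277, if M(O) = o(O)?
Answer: -15058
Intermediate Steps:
o(U) = -5 + U
M(O) = -5 + O
(M(-89) - 30241) + 15277 = ((-5 - 89) - 30241) + 15277 = (-94 - 30241) + 15277 = -30335 + 15277 = -15058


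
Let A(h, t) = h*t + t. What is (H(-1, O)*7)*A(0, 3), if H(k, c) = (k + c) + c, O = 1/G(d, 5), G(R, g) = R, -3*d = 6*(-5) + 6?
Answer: -63/4 ≈ -15.750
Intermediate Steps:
d = 8 (d = -(6*(-5) + 6)/3 = -(-30 + 6)/3 = -⅓*(-24) = 8)
A(h, t) = t + h*t
O = ⅛ (O = 1/8 = ⅛ ≈ 0.12500)
H(k, c) = k + 2*c (H(k, c) = (c + k) + c = k + 2*c)
(H(-1, O)*7)*A(0, 3) = ((-1 + 2*(⅛))*7)*(3*(1 + 0)) = ((-1 + ¼)*7)*(3*1) = -¾*7*3 = -21/4*3 = -63/4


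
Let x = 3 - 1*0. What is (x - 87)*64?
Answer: -5376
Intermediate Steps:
x = 3 (x = 3 + 0 = 3)
(x - 87)*64 = (3 - 87)*64 = -84*64 = -5376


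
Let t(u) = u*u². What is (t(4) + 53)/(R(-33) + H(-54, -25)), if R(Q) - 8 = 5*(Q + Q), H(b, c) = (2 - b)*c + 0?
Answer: -39/574 ≈ -0.067944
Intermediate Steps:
t(u) = u³
H(b, c) = c*(2 - b) (H(b, c) = c*(2 - b) + 0 = c*(2 - b))
R(Q) = 8 + 10*Q (R(Q) = 8 + 5*(Q + Q) = 8 + 5*(2*Q) = 8 + 10*Q)
(t(4) + 53)/(R(-33) + H(-54, -25)) = (4³ + 53)/((8 + 10*(-33)) - 25*(2 - 1*(-54))) = (64 + 53)/((8 - 330) - 25*(2 + 54)) = 117/(-322 - 25*56) = 117/(-322 - 1400) = 117/(-1722) = 117*(-1/1722) = -39/574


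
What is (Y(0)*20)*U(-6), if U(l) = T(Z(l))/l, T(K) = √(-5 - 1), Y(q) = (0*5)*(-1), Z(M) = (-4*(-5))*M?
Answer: 0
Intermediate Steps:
Z(M) = 20*M
Y(q) = 0 (Y(q) = 0*(-1) = 0)
T(K) = I*√6 (T(K) = √(-6) = I*√6)
U(l) = I*√6/l (U(l) = (I*√6)/l = I*√6/l)
(Y(0)*20)*U(-6) = (0*20)*(I*√6/(-6)) = 0*(I*√6*(-⅙)) = 0*(-I*√6/6) = 0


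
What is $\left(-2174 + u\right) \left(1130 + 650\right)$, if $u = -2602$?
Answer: $-8501280$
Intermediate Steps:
$\left(-2174 + u\right) \left(1130 + 650\right) = \left(-2174 - 2602\right) \left(1130 + 650\right) = \left(-4776\right) 1780 = -8501280$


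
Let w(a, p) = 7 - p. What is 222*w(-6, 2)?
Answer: 1110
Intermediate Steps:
222*w(-6, 2) = 222*(7 - 1*2) = 222*(7 - 2) = 222*5 = 1110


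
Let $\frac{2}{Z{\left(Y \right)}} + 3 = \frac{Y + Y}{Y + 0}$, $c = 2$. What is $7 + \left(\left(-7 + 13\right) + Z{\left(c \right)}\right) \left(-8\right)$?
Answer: $-25$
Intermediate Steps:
$Z{\left(Y \right)} = -2$ ($Z{\left(Y \right)} = \frac{2}{-3 + \frac{Y + Y}{Y + 0}} = \frac{2}{-3 + \frac{2 Y}{Y}} = \frac{2}{-3 + 2} = \frac{2}{-1} = 2 \left(-1\right) = -2$)
$7 + \left(\left(-7 + 13\right) + Z{\left(c \right)}\right) \left(-8\right) = 7 + \left(\left(-7 + 13\right) - 2\right) \left(-8\right) = 7 + \left(6 - 2\right) \left(-8\right) = 7 + 4 \left(-8\right) = 7 - 32 = -25$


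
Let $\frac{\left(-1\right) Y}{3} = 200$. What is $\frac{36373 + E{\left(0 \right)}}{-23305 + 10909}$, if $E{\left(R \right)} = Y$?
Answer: $- \frac{35773}{12396} \approx -2.8858$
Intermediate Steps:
$Y = -600$ ($Y = \left(-3\right) 200 = -600$)
$E{\left(R \right)} = -600$
$\frac{36373 + E{\left(0 \right)}}{-23305 + 10909} = \frac{36373 - 600}{-23305 + 10909} = \frac{35773}{-12396} = 35773 \left(- \frac{1}{12396}\right) = - \frac{35773}{12396}$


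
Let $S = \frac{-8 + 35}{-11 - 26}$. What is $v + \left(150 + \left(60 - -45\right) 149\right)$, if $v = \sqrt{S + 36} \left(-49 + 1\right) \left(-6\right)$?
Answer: $15795 + \frac{864 \sqrt{5365}}{37} \approx 17505.0$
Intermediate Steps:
$S = - \frac{27}{37}$ ($S = \frac{27}{-37} = 27 \left(- \frac{1}{37}\right) = - \frac{27}{37} \approx -0.72973$)
$v = \frac{864 \sqrt{5365}}{37}$ ($v = \sqrt{- \frac{27}{37} + 36} \left(-49 + 1\right) \left(-6\right) = \sqrt{\frac{1305}{37}} \left(\left(-48\right) \left(-6\right)\right) = \frac{3 \sqrt{5365}}{37} \cdot 288 = \frac{864 \sqrt{5365}}{37} \approx 1710.4$)
$v + \left(150 + \left(60 - -45\right) 149\right) = \frac{864 \sqrt{5365}}{37} + \left(150 + \left(60 - -45\right) 149\right) = \frac{864 \sqrt{5365}}{37} + \left(150 + \left(60 + 45\right) 149\right) = \frac{864 \sqrt{5365}}{37} + \left(150 + 105 \cdot 149\right) = \frac{864 \sqrt{5365}}{37} + \left(150 + 15645\right) = \frac{864 \sqrt{5365}}{37} + 15795 = 15795 + \frac{864 \sqrt{5365}}{37}$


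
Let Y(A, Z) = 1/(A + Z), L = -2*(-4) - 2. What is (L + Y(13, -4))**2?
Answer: 3025/81 ≈ 37.346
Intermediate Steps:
L = 6 (L = 8 - 2 = 6)
(L + Y(13, -4))**2 = (6 + 1/(13 - 4))**2 = (6 + 1/9)**2 = (55/9)**2 = 3025/81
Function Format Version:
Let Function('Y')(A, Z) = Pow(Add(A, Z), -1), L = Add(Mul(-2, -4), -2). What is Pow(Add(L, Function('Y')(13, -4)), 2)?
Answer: Rational(3025, 81) ≈ 37.346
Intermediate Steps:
L = 6 (L = Add(8, -2) = 6)
Pow(Add(L, Function('Y')(13, -4)), 2) = Pow(Add(6, Pow(Add(13, -4), -1)), 2) = Pow(Add(6, Pow(9, -1)), 2) = Pow(Add(6, Rational(1, 9)), 2) = Pow(Rational(55, 9), 2) = Rational(3025, 81)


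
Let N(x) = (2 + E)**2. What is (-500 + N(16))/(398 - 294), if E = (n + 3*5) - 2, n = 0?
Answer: -275/104 ≈ -2.6442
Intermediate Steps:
E = 13 (E = (0 + 3*5) - 2 = (0 + 15) - 2 = 15 - 2 = 13)
N(x) = 225 (N(x) = (2 + 13)**2 = 15**2 = 225)
(-500 + N(16))/(398 - 294) = (-500 + 225)/(398 - 294) = -275/104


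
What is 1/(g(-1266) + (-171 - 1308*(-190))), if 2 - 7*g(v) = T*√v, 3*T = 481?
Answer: 986685/245045153741 + 91*I*√1266/245045153741 ≈ 4.0265e-6 + 1.3213e-8*I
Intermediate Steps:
T = 481/3 (T = (⅓)*481 = 481/3 ≈ 160.33)
g(v) = 2/7 - 481*√v/21
1/(g(-1266) + (-171 - 1308*(-190))) = 1/((2/7 - 481*I*√1266/21) + (-171 - 1308*(-190))) = 1/((2/7 - 481*I*√1266/21) + (-171 + 248520)) = 1/((2/7 - 481*I*√1266/21) + 248349) = 1/(1738445/7 - 481*I*√1266/21)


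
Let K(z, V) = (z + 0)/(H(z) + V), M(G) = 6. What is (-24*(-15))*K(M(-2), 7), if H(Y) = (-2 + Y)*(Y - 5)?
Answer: 2160/11 ≈ 196.36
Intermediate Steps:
H(Y) = (-5 + Y)*(-2 + Y) (H(Y) = (-2 + Y)*(-5 + Y) = (-5 + Y)*(-2 + Y))
K(z, V) = z/(10 + V + z**2 - 7*z) (K(z, V) = (z + 0)/((10 + z**2 - 7*z) + V) = z/(10 + V + z**2 - 7*z))
(-24*(-15))*K(M(-2), 7) = (-24*(-15))*(6/(10 + 7 + 6**2 - 7*6)) = 360*(6/(10 + 7 + 36 - 42)) = 360*(6/11) = 2160/11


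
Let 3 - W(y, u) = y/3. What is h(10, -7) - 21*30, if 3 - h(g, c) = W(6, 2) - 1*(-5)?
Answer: -633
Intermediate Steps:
W(y, u) = 3 - y/3
h(g, c) = -3 (h(g, c) = 3 - ((3 - 1/3*6) - 1*(-5)) = 3 - ((3 - 2) + 5) = 3 - (1 + 5) = 3 - 1*6 = 3 - 6 = -3)
h(10, -7) - 21*30 = -3 - 21*30 = -3 - 630 = -633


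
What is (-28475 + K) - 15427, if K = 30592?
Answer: -13310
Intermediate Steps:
(-28475 + K) - 15427 = (-28475 + 30592) - 15427 = 2117 - 15427 = -13310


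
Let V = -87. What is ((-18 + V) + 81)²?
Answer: 576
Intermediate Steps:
((-18 + V) + 81)² = ((-18 - 87) + 81)² = (-105 + 81)² = (-24)² = 576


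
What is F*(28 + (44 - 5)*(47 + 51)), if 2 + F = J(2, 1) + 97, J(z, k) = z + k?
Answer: 377300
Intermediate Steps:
J(z, k) = k + z
F = 98 (F = -2 + ((1 + 2) + 97) = -2 + (3 + 97) = -2 + 100 = 98)
F*(28 + (44 - 5)*(47 + 51)) = 98*(28 + (44 - 5)*(47 + 51)) = 98*(28 + 39*98) = 98*(28 + 3822) = 98*3850 = 377300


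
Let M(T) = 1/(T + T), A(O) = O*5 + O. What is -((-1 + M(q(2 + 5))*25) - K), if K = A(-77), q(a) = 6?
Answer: -5557/12 ≈ -463.08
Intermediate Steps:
A(O) = 6*O (A(O) = 5*O + O = 6*O)
K = -462 (K = 6*(-77) = -462)
M(T) = 1/(2*T)
-((-1 + M(q(2 + 5))*25) - K) = -((-1 + ((½)/6)*25) - 1*(-462)) = -((-1 + ((½)*(⅙))*25) + 462) = -((-1 + (1/12)*25) + 462) = -((-1 + 25/12) + 462) = -(13/12 + 462) = -1*5557/12 = -5557/12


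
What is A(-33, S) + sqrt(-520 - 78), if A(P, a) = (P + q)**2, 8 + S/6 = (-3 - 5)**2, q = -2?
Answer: 1225 + I*sqrt(598) ≈ 1225.0 + 24.454*I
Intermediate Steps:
S = 336 (S = -48 + 6*(-3 - 5)**2 = -48 + 6*(-8)**2 = -48 + 6*64 = -48 + 384 = 336)
A(P, a) = (-2 + P)**2 (A(P, a) = (P - 2)**2 = (-2 + P)**2)
A(-33, S) + sqrt(-520 - 78) = (-2 - 33)**2 + sqrt(-520 - 78) = (-35)**2 + sqrt(-598) = 1225 + I*sqrt(598)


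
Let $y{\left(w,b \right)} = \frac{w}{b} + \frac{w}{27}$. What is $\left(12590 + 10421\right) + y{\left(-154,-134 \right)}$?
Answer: $\frac{41618660}{1809} \approx 23006.0$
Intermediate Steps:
$y{\left(w,b \right)} = \frac{w}{27} + \frac{w}{b}$ ($y{\left(w,b \right)} = \frac{w}{b} + w \frac{1}{27} = \frac{w}{b} + \frac{w}{27} = \frac{w}{27} + \frac{w}{b}$)
$\left(12590 + 10421\right) + y{\left(-154,-134 \right)} = \left(12590 + 10421\right) + \left(\frac{1}{27} \left(-154\right) - \frac{154}{-134}\right) = 23011 - \frac{8239}{1809} = \frac{41618660}{1809}$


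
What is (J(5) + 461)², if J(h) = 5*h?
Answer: 236196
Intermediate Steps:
(J(5) + 461)² = (5*5 + 461)² = (25 + 461)² = 486² = 236196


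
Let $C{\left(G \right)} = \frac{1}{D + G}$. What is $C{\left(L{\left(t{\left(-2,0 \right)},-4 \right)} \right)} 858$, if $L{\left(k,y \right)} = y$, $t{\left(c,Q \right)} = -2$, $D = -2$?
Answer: $-143$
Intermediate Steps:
$C{\left(G \right)} = \frac{1}{-2 + G}$
$C{\left(L{\left(t{\left(-2,0 \right)},-4 \right)} \right)} 858 = \frac{1}{-2 - 4} \cdot 858 = \frac{1}{-6} \cdot 858 = \left(- \frac{1}{6}\right) 858 = -143$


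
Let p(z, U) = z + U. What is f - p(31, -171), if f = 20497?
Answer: 20637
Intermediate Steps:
p(z, U) = U + z
f - p(31, -171) = 20497 - (-171 + 31) = 20497 - 1*(-140) = 20497 + 140 = 20637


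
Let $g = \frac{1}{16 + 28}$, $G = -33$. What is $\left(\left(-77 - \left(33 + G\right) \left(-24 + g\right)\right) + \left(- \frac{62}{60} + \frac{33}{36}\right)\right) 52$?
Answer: $- \frac{60151}{15} \approx -4010.1$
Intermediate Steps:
$g = \frac{1}{44} \approx 0.022727$
$\left(\left(-77 - \left(33 + G\right) \left(-24 + g\right)\right) + \left(- \frac{62}{60} + \frac{33}{36}\right)\right) 52 = \left(\left(-77 - \left(33 - 33\right) \left(-24 + \frac{1}{44}\right)\right) + \left(- \frac{62}{60} + \frac{33}{36}\right)\right) 52 = \left(\left(-77 - 0 \left(- \frac{1055}{44}\right)\right) + \left(\left(-62\right) \frac{1}{60} + 33 \cdot \frac{1}{36}\right)\right) 52 = \left(\left(-77 - 0\right) + \left(- \frac{31}{30} + \frac{11}{12}\right)\right) 52 = \left(\left(-77 + 0\right) - \frac{7}{60}\right) 52 = \left(-77 - \frac{7}{60}\right) 52 = \left(- \frac{4627}{60}\right) 52 = - \frac{60151}{15}$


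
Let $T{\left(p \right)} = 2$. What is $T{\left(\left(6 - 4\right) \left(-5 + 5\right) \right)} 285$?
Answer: $570$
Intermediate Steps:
$T{\left(\left(6 - 4\right) \left(-5 + 5\right) \right)} 285 = 2 \cdot 285 = 570$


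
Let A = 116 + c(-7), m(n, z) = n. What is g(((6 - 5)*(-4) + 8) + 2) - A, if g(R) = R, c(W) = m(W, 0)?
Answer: -103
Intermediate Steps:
c(W) = W
A = 109 (A = 116 - 7 = 109)
g(((6 - 5)*(-4) + 8) + 2) - A = (((6 - 5)*(-4) + 8) + 2) - 1*109 = ((1*(-4) + 8) + 2) - 109 = ((-4 + 8) + 2) - 109 = (4 + 2) - 109 = 6 - 109 = -103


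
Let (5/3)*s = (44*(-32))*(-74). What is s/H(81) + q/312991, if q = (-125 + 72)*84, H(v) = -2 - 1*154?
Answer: -1164725564/2906345 ≈ -400.75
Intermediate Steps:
H(v) = -156 (H(v) = -2 - 154 = -156)
q = -4452 (q = -53*84 = -4452)
s = 312576/5 (s = 3*((44*(-32))*(-74))/5 = 3*(-1408*(-74))/5 = (3/5)*104192 = 312576/5 ≈ 62515.)
s/H(81) + q/312991 = (312576/5)/(-156) - 4452/312991 = (312576/5)*(-1/156) - 4452*1/312991 = -26048/65 - 636/44713 = -1164725564/2906345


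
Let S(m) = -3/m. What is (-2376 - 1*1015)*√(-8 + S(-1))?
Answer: -3391*I*√5 ≈ -7582.5*I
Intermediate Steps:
(-2376 - 1*1015)*√(-8 + S(-1)) = (-2376 - 1*1015)*√(-8 - 3/(-1)) = (-2376 - 1015)*√(-8 - 3*(-1)) = -3391*√(-8 + 3) = -3391*I*√5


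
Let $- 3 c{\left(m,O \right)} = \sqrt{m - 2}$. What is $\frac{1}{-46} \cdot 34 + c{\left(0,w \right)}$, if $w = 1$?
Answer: $- \frac{17}{23} - \frac{i \sqrt{2}}{3} \approx -0.73913 - 0.4714 i$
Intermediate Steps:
$c{\left(m,O \right)} = - \frac{\sqrt{-2 + m}}{3}$ ($c{\left(m,O \right)} = - \frac{\sqrt{m - 2}}{3} = - \frac{\sqrt{-2 + m}}{3}$)
$\frac{1}{-46} \cdot 34 + c{\left(0,w \right)} = \frac{1}{-46} \cdot 34 - \frac{\sqrt{-2 + 0}}{3} = \left(- \frac{1}{46}\right) 34 - \frac{\sqrt{-2}}{3} = - \frac{17}{23} - \frac{i \sqrt{2}}{3}$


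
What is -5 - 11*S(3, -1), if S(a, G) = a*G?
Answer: 28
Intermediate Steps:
S(a, G) = G*a
-5 - 11*S(3, -1) = -5 - (-11)*3 = -5 - 11*(-3) = -5 + 33 = 28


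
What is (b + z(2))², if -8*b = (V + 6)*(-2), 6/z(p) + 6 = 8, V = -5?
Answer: 169/16 ≈ 10.563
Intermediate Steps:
z(p) = 3 (z(p) = 6/(-6 + 8) = 6/2 = 6*(½) = 3)
b = ¼ (b = -(-5 + 6)*(-2)/8 = -(-2)/8 = -⅛*(-2) = ¼ ≈ 0.25000)
(b + z(2))² = (¼ + 3)² = (13/4)² = 169/16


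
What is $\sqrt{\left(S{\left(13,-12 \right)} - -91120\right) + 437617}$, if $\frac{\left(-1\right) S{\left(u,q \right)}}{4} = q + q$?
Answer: $\sqrt{528833} \approx 727.21$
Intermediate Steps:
$S{\left(u,q \right)} = - 8 q$ ($S{\left(u,q \right)} = - 4 \left(q + q\right) = - 4 \cdot 2 q = - 8 q$)
$\sqrt{\left(S{\left(13,-12 \right)} - -91120\right) + 437617} = \sqrt{\left(\left(-8\right) \left(-12\right) - -91120\right) + 437617} = \sqrt{\left(96 + 91120\right) + 437617} = \sqrt{91216 + 437617} = \sqrt{528833}$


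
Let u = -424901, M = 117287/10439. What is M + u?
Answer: -4435424252/10439 ≈ -4.2489e+5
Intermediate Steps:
M = 117287/10439 (M = 117287*(1/10439) = 117287/10439 ≈ 11.235)
M + u = 117287/10439 - 424901 = -4435424252/10439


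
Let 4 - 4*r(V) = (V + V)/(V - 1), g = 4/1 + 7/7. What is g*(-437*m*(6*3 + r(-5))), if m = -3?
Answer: 487255/4 ≈ 1.2181e+5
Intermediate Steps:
g = 5 (g = 4*1 + 7*(⅐) = 4 + 1 = 5)
r(V) = 1 - V/(2*(-1 + V)) (r(V) = 1 - (V + V)/(4*(V - 1)) = 1 - 2*V/(4*(-1 + V)) = 1 - V/(2*(-1 + V)))
g*(-437*m*(6*3 + r(-5))) = 5*(-(-1311)*(6*3 + (-2 - 5)/(2*(-1 - 5)))) = 5*(-(-1311)*(18 + (½)*(-7)/(-6))) = 5*(-(-1311)*(18 + (½)*(-⅙)*(-7))) = 5*(-(-1311)*(18 + 7/12)) = 5*(-(-1311)*223/12) = 5*(-437*(-223/4)) = 5*(97451/4) = 487255/4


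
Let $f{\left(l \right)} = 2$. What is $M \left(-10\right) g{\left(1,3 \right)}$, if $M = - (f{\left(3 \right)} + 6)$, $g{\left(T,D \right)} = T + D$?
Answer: $320$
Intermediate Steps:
$g{\left(T,D \right)} = D + T$
$M = -8$ ($M = - (2 + 6) = \left(-1\right) 8 = -8$)
$M \left(-10\right) g{\left(1,3 \right)} = \left(-8\right) \left(-10\right) \left(3 + 1\right) = 80 \cdot 4 = 320$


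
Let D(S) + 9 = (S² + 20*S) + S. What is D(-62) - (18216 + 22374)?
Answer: -38057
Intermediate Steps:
D(S) = -9 + S² + 21*S (D(S) = -9 + ((S² + 20*S) + S) = -9 + (S² + 21*S) = -9 + S² + 21*S)
D(-62) - (18216 + 22374) = (-9 + (-62)² + 21*(-62)) - (18216 + 22374) = (-9 + 3844 - 1302) - 1*40590 = 2533 - 40590 = -38057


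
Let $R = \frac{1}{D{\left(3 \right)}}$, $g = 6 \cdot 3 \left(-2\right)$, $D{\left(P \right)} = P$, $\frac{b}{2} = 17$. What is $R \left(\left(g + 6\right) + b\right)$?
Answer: $\frac{4}{3} \approx 1.3333$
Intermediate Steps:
$b = 34$ ($b = 2 \cdot 17 = 34$)
$g = -36$ ($g = 18 \left(-2\right) = -36$)
$R = \frac{1}{3} \approx 0.33333$
$R \left(\left(g + 6\right) + b\right) = \frac{\left(-36 + 6\right) + 34}{3} = \frac{-30 + 34}{3} = \frac{1}{3} \cdot 4 = \frac{4}{3}$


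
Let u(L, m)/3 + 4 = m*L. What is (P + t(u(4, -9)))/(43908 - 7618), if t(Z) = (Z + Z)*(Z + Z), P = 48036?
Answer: 52818/18145 ≈ 2.9109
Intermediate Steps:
u(L, m) = -12 + 3*L*m (u(L, m) = -12 + 3*(m*L) = -12 + 3*(L*m) = -12 + 3*L*m)
t(Z) = 4*Z² (t(Z) = (2*Z)*(2*Z) = 4*Z²)
(P + t(u(4, -9)))/(43908 - 7618) = (48036 + 4*(-12 + 3*4*(-9))²)/(43908 - 7618) = (48036 + 4*(-12 - 108)²)/36290 = (48036 + 4*(-120)²)*(1/36290) = (48036 + 4*14400)*(1/36290) = (48036 + 57600)*(1/36290) = 105636*(1/36290) = 52818/18145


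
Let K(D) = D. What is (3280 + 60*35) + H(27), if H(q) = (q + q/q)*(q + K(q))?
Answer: 6892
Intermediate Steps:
H(q) = 2*q*(1 + q) (H(q) = (q + q/q)*(q + q) = (q + 1)*(2*q) = (1 + q)*(2*q) = 2*q*(1 + q))
(3280 + 60*35) + H(27) = (3280 + 60*35) + 2*27*(1 + 27) = (3280 + 2100) + 2*27*28 = 5380 + 1512 = 6892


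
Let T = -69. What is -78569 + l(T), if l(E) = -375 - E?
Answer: -78875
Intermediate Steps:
-78569 + l(T) = -78569 + (-375 - 1*(-69)) = -78569 + (-375 + 69) = -78569 - 306 = -78875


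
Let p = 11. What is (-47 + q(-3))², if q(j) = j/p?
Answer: 270400/121 ≈ 2234.7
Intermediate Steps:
q(j) = j/11
(-47 + q(-3))² = (-47 + (1/11)*(-3))² = (-47 - 3/11)² = (-520/11)² = 270400/121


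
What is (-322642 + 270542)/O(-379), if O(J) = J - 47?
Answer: 26050/213 ≈ 122.30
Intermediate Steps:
O(J) = -47 + J
(-322642 + 270542)/O(-379) = (-322642 + 270542)/(-47 - 379) = -52100/(-426) = -52100*(-1/426) = 26050/213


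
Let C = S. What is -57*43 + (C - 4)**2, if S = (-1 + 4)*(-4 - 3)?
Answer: -1826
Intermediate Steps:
S = -21 (S = 3*(-7) = -21)
C = -21
-57*43 + (C - 4)**2 = -57*43 + (-21 - 4)**2 = -2451 + (-25)**2 = -2451 + 625 = -1826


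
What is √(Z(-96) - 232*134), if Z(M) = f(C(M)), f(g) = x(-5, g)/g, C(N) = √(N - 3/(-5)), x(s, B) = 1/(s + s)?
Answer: √(-78593572800 + 1590*I*√265)/1590 ≈ 2.9034e-5 + 176.32*I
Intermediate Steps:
x(s, B) = 1/(2*s)
C(N) = √(⅗ + N) (C(N) = √(N - 3*(-⅕)) = √(N + ⅗) = √(⅗ + N))
f(g) = -1/(10*g) (f(g) = ((½)/(-5))/g = ((½)*(-⅕))/g = -1/(10*g))
Z(M) = -1/(2*√(15 + 25*M)) (Z(M) = -5/√(15 + 25*M)/10 = -1/(2*√(15 + 25*M)))
√(Z(-96) - 232*134) = √(-√5/(10*√(3 + 5*(-96))) - 232*134) = √(-√5/(10*√(3 - 480)) - 31088) = √(-√5/(10*√(-477)) - 31088) = √(-√5*(-I*√53/159)/10 - 31088) = √(I*√265/1590 - 31088) = √(-31088 + I*√265/1590)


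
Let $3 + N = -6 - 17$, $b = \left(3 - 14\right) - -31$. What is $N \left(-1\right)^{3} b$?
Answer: $520$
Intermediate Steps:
$b = 20$ ($b = \left(3 - 14\right) + 31 = -11 + 31 = 20$)
$N = -26$ ($N = -3 - 23 = -26$)
$N \left(-1\right)^{3} b = - 26 \left(-1\right)^{3} \cdot 20 = \left(-26\right) \left(-1\right) 20 = 26 \cdot 20 = 520$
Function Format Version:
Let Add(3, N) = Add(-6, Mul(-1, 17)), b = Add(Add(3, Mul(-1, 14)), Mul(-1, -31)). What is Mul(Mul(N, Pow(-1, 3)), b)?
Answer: 520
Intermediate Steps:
b = 20 (b = Add(Add(3, -14), 31) = Add(-11, 31) = 20)
N = -26 (N = Add(-3, Add(-6, Mul(-1, 17))) = Add(-3, Add(-6, -17)) = Add(-3, -23) = -26)
Mul(Mul(N, Pow(-1, 3)), b) = Mul(Mul(-26, Pow(-1, 3)), 20) = Mul(Mul(-26, -1), 20) = Mul(26, 20) = 520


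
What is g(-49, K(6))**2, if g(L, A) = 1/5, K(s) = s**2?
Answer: 1/25 ≈ 0.040000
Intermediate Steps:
g(L, A) = 1/5
g(-49, K(6))**2 = (1/5)**2 = 1/25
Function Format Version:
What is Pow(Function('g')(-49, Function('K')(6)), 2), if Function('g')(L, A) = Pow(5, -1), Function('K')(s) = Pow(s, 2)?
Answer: Rational(1, 25) ≈ 0.040000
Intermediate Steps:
Function('g')(L, A) = Rational(1, 5)
Pow(Function('g')(-49, Function('K')(6)), 2) = Pow(Rational(1, 5), 2) = Rational(1, 25)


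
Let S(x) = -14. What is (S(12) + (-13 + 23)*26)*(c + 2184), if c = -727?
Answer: 358422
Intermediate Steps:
(S(12) + (-13 + 23)*26)*(c + 2184) = (-14 + (-13 + 23)*26)*(-727 + 2184) = (-14 + 10*26)*1457 = (-14 + 260)*1457 = 246*1457 = 358422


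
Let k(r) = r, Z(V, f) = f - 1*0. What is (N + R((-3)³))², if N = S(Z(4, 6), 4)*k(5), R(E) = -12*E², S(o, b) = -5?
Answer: 76965529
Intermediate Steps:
Z(V, f) = f (Z(V, f) = f + 0 = f)
N = -25 (N = -5*5 = -25)
(N + R((-3)³))² = (-25 - 12*((-3)³)²)² = (-25 - 12*(-27)²)² = (-25 - 12*729)² = (-25 - 8748)² = (-8773)² = 76965529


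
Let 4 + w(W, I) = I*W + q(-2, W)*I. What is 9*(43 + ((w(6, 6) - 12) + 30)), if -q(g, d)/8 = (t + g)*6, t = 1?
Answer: 3429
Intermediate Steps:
q(g, d) = -48 - 48*g (q(g, d) = -8*(1 + g)*6 = -8*(6 + 6*g) = -48 - 48*g)
w(W, I) = -4 + 48*I + I*W (w(W, I) = -4 + (I*W + (-48 - 48*(-2))*I) = -4 + (I*W + (-48 + 96)*I) = -4 + (I*W + 48*I) = -4 + (48*I + I*W) = -4 + 48*I + I*W)
9*(43 + ((w(6, 6) - 12) + 30)) = 9*(43 + (((-4 + 48*6 + 6*6) - 12) + 30)) = 9*(43 + (((-4 + 288 + 36) - 12) + 30)) = 9*(43 + ((320 - 12) + 30)) = 9*(43 + (308 + 30)) = 9*(43 + 338) = 9*381 = 3429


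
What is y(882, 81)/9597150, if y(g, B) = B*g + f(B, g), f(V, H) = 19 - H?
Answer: 70579/9597150 ≈ 0.0073542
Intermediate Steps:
y(g, B) = 19 - g + B*g (y(g, B) = B*g + (19 - g) = 19 - g + B*g)
y(882, 81)/9597150 = (19 - 1*882 + 81*882)/9597150 = (19 - 882 + 71442)*(1/9597150) = 70579*(1/9597150) = 70579/9597150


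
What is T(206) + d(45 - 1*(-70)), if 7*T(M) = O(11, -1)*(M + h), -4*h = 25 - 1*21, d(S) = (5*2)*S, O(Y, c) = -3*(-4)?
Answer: 10510/7 ≈ 1501.4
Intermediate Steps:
O(Y, c) = 12
d(S) = 10*S
h = -1 (h = -(25 - 1*21)/4 = -(25 - 21)/4 = -1/4*4 = -1)
T(M) = -12/7 + 12*M/7 (T(M) = (12*(M - 1))/7 = (12*(-1 + M))/7 = (-12 + 12*M)/7 = -12/7 + 12*M/7)
T(206) + d(45 - 1*(-70)) = (-12/7 + (12/7)*206) + 10*(45 - 1*(-70)) = (-12/7 + 2472/7) + 10*(45 + 70) = 2460/7 + 10*115 = 2460/7 + 1150 = 10510/7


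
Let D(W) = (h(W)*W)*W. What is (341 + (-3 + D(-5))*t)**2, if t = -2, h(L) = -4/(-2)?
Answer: 61009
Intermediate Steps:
h(L) = 2 (h(L) = -4*(-1/2) = 2)
D(W) = 2*W**2 (D(W) = (2*W)*W = 2*W**2)
(341 + (-3 + D(-5))*t)**2 = (341 + (-3 + 2*(-5)**2)*(-2))**2 = (341 + (-3 + 2*25)*(-2))**2 = (341 + (-3 + 50)*(-2))**2 = (341 + 47*(-2))**2 = (341 - 94)**2 = 247**2 = 61009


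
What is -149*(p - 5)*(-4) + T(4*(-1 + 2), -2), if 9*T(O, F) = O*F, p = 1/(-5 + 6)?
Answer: -21464/9 ≈ -2384.9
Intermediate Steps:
p = 1 (p = 1/1 = 1)
T(O, F) = F*O/9 (T(O, F) = (O*F)/9 = (F*O)/9 = F*O/9)
-149*(p - 5)*(-4) + T(4*(-1 + 2), -2) = -149*(1 - 5)*(-4) + (1/9)*(-2)*(4*(-1 + 2)) = -(-596)*(-4) + (1/9)*(-2)*(4*1) = -149*16 + (1/9)*(-2)*4 = -2384 - 8/9 = -21464/9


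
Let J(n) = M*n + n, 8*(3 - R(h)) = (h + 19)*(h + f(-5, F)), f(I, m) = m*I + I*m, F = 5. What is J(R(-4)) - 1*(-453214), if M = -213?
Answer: 431113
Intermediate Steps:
f(I, m) = 2*I*m (f(I, m) = I*m + I*m = 2*I*m)
R(h) = 3 - (-50 + h)*(19 + h)/8 (R(h) = 3 - (h + 19)*(h + 2*(-5)*5)/8 = 3 - (19 + h)*(h - 50)/8 = 3 - (19 + h)*(-50 + h)/8 = 3 - (-50 + h)*(19 + h)/8)
J(n) = -212*n (J(n) = -213*n + n = -212*n)
J(R(-4)) - 1*(-453214) = -212*(487/4 - ⅛*(-4)² + (31/8)*(-4)) - 1*(-453214) = -212*(487/4 - ⅛*16 - 31/2) + 453214 = -212*(487/4 - 2 - 31/2) + 453214 = -212*417/4 + 453214 = -22101 + 453214 = 431113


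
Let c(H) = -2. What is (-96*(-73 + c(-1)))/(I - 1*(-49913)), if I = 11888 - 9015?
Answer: 3600/26393 ≈ 0.13640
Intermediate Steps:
I = 2873
(-96*(-73 + c(-1)))/(I - 1*(-49913)) = (-96*(-73 - 2))/(2873 - 1*(-49913)) = (-96*(-75))/(2873 + 49913) = 7200/52786 = 7200*(1/52786) = 3600/26393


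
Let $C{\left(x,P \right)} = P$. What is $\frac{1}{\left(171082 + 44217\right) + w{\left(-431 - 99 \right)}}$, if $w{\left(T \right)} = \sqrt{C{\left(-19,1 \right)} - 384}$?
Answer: $\frac{215299}{46353659784} - \frac{i \sqrt{383}}{46353659784} \approx 4.6447 \cdot 10^{-6} - 4.222 \cdot 10^{-10} i$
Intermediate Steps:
$w{\left(T \right)} = i \sqrt{383}$ ($w{\left(T \right)} = \sqrt{1 - 384} = \sqrt{-383} = i \sqrt{383}$)
$\frac{1}{\left(171082 + 44217\right) + w{\left(-431 - 99 \right)}} = \frac{1}{\left(171082 + 44217\right) + i \sqrt{383}} = \frac{1}{215299 + i \sqrt{383}}$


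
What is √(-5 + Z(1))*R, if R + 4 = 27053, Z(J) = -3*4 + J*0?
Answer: 27049*I*√17 ≈ 1.1153e+5*I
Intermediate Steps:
Z(J) = -12 (Z(J) = -12 + 0 = -12)
R = 27049 (R = -4 + 27053 = 27049)
√(-5 + Z(1))*R = √(-5 - 12)*27049 = √(-17)*27049 = (I*√17)*27049 = 27049*I*√17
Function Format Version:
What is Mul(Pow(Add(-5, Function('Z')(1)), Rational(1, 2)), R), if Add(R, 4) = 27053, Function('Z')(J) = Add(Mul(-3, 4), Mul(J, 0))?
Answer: Mul(27049, I, Pow(17, Rational(1, 2))) ≈ Mul(1.1153e+5, I)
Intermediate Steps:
Function('Z')(J) = -12 (Function('Z')(J) = Add(-12, 0) = -12)
R = 27049 (R = Add(-4, 27053) = 27049)
Mul(Pow(Add(-5, Function('Z')(1)), Rational(1, 2)), R) = Mul(Pow(Add(-5, -12), Rational(1, 2)), 27049) = Mul(Pow(-17, Rational(1, 2)), 27049) = Mul(Mul(I, Pow(17, Rational(1, 2))), 27049) = Mul(27049, I, Pow(17, Rational(1, 2)))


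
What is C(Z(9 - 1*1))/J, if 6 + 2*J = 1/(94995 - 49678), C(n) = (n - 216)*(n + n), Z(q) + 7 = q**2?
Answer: 1642831884/271901 ≈ 6042.0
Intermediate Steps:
Z(q) = -7 + q**2
C(n) = 2*n*(-216 + n) (C(n) = (-216 + n)*(2*n) = 2*n*(-216 + n))
J = -271901/90634 (J = -3 + 1/(2*(94995 - 49678)) = -3 + (1/2)/45317 = -3 + (1/2)*(1/45317) = -3 + 1/90634 = -271901/90634 ≈ -3.0000)
C(Z(9 - 1*1))/J = (2*(-7 + (9 - 1*1)**2)*(-216 + (-7 + (9 - 1*1)**2)))/(-271901/90634) = (2*(-7 + (9 - 1)**2)*(-216 + (-7 + (9 - 1)**2)))*(-90634/271901) = (2*(-7 + 8**2)*(-216 + (-7 + 8**2)))*(-90634/271901) = (2*(-7 + 64)*(-216 + (-7 + 64)))*(-90634/271901) = (2*57*(-216 + 57))*(-90634/271901) = (2*57*(-159))*(-90634/271901) = -18126*(-90634/271901) = 1642831884/271901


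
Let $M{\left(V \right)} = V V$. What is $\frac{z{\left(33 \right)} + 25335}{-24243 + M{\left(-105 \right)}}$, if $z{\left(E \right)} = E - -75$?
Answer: $- \frac{8481}{4406} \approx -1.9249$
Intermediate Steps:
$z{\left(E \right)} = 75 + E$ ($z{\left(E \right)} = E + 75 = 75 + E$)
$M{\left(V \right)} = V^{2}$
$\frac{z{\left(33 \right)} + 25335}{-24243 + M{\left(-105 \right)}} = \frac{\left(75 + 33\right) + 25335}{-24243 + \left(-105\right)^{2}} = \frac{108 + 25335}{-24243 + 11025} = \frac{25443}{-13218} = 25443 \left(- \frac{1}{13218}\right) = - \frac{8481}{4406}$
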